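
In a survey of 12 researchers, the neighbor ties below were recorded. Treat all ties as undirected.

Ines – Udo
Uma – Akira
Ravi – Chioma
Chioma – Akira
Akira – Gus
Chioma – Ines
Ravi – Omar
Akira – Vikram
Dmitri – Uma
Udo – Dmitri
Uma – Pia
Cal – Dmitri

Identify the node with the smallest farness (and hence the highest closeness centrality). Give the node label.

Akira

Farness (sum of distances to all others) for each node — Akira:21, Cal:37, Chioma:23, Dmitri:27, Gus:31, Ines:27, Omar:41, Pia:33, Ravi:31, Udo:29, Uma:23, Vikram:31.
The smallest farness is 21, for Akira, so Akira has the highest closeness.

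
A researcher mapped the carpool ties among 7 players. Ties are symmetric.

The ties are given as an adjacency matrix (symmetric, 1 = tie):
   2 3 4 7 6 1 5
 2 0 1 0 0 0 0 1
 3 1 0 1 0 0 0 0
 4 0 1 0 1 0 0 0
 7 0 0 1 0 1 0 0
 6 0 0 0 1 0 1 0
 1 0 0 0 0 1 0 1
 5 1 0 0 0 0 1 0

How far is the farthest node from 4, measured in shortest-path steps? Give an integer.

3

Distances from 4: 1:3, 2:2, 3:1, 5:3, 6:2, 7:1.
The largest is 3 (to 5 and 1), so the eccentricity of 4 is 3.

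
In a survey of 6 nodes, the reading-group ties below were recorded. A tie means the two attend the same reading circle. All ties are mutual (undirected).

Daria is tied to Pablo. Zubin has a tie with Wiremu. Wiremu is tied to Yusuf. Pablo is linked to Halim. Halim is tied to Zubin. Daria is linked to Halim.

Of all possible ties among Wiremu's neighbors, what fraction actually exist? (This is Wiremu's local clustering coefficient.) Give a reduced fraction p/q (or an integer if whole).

Wiremu's neighbors: Yusuf and Zubin (k = 2).
Possible neighbor pairs: C(2,2) = 1. Edges among them: none → e = 0.
Clustering(Wiremu) = 0/1.

0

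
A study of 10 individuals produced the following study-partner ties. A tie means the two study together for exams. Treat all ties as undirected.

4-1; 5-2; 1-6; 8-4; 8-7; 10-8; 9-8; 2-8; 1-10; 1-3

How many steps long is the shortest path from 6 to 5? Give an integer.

One shortest route is 6 – 1 – 4 – 8 – 2 – 5, which uses 5 edges, and at distance 4 from 6 we only reach {2, 7, 9}, which does not include 5. So d(6,5) = 5.

5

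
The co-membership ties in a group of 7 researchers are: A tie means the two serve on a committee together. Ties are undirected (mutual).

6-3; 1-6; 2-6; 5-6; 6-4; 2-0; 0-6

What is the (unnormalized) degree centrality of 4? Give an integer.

1

4 is directly tied to 6. That is 1 neighbor, so the degree of 4 is 1.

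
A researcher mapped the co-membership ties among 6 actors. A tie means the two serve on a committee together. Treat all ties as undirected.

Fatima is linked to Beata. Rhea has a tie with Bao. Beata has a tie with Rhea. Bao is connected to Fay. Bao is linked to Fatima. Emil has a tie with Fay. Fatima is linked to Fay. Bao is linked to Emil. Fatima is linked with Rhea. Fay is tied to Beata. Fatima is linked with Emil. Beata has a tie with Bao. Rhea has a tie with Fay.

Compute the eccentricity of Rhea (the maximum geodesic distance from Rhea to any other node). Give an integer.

2

Distances from Rhea: Bao:1, Beata:1, Emil:2, Fatima:1, Fay:1.
The largest is 2 (to Emil), so the eccentricity of Rhea is 2.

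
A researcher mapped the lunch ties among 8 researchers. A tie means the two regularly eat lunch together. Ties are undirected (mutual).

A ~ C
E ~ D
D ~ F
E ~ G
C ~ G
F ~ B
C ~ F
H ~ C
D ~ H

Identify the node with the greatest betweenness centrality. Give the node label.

Unnormalized betweenness of each node: A:0, B:0, C:10, D:4, E:1, F:7, G:2, H:1.
C has the largest value, 10, making it the main broker — the node through which the most shortest paths run.

C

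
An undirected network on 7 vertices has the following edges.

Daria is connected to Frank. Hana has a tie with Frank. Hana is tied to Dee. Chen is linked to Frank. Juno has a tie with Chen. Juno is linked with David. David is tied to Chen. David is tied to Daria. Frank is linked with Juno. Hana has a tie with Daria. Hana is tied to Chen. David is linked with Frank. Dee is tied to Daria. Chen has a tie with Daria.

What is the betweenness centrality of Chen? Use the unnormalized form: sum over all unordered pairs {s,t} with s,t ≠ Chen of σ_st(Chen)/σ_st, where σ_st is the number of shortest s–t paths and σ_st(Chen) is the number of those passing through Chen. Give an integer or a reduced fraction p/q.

47/30

Pairs whose geodesics pass through Chen — Hana–Juno: 1/2; Hana–David: 1/3; Juno–Daria: 1/3; Juno–Dee: 2/5.
All other pairs contribute 0.
Summing the contributions gives betweenness(Chen) = 47/30.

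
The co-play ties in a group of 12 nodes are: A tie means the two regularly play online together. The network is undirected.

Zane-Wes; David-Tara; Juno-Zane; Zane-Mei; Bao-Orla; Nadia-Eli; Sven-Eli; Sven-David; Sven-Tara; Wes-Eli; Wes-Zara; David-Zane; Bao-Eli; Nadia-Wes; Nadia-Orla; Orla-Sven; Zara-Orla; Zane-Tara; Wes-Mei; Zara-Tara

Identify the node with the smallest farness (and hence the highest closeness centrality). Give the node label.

Wes

Farness (sum of distances to all others) for each node — Bao:26, David:21, Eli:19, Juno:29, Mei:23, Nadia:22, Orla:22, Sven:20, Tara:20, Wes:17, Zane:19, Zara:20.
The smallest farness is 17, for Wes, so Wes has the highest closeness.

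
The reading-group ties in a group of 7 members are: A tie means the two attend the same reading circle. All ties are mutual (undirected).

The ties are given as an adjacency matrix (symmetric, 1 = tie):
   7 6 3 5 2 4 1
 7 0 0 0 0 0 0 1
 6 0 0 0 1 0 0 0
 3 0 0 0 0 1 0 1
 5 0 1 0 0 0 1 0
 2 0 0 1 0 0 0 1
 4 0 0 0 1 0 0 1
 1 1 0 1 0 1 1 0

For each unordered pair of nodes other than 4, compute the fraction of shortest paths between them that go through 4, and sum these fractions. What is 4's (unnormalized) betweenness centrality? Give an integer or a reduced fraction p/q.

Pairs whose geodesics pass through 4 — 7–6: 1; 7–5: 1; 6–3: 1; 6–2: 1; 6–1: 1; 3–5: 1; 5–2: 1; 5–1: 1.
All other pairs contribute 0.
Summing the contributions gives betweenness(4) = 8.

8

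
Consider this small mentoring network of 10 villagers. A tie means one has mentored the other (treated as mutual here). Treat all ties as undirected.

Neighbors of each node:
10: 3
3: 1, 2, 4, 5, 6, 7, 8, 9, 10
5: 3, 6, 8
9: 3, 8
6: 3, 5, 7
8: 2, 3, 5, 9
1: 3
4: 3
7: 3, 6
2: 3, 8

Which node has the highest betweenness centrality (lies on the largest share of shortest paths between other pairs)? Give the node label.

3

Unnormalized betweenness of each node: 1:0, 2:0, 3:57/2, 4:0, 5:1/2, 6:1/2, 7:0, 8:3/2, 9:0, 10:0.
3 has the largest value, 57/2, making it the main broker — the node through which the most shortest paths run.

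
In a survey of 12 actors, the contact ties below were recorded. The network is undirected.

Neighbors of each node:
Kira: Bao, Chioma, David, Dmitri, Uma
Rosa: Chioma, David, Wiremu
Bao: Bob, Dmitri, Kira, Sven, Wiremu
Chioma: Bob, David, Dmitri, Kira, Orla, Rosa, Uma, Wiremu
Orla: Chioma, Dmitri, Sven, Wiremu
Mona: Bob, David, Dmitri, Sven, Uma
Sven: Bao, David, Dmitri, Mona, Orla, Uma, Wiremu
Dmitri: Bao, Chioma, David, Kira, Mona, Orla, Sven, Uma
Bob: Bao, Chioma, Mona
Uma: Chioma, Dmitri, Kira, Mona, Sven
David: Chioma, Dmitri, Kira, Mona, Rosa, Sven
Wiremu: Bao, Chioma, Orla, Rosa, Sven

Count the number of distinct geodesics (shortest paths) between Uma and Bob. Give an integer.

2

The shortest distance is 2. The length-2 paths are: Uma–Mona–Bob; Uma–Chioma–Bob.
That gives 2 distinct shortest paths.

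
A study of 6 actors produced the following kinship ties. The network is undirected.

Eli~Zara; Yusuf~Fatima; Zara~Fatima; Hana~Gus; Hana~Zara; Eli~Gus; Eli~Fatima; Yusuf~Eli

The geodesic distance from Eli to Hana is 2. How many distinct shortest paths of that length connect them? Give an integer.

2

The shortest distance is 2. The length-2 paths are: Eli–Zara–Hana; Eli–Gus–Hana.
That gives 2 distinct shortest paths.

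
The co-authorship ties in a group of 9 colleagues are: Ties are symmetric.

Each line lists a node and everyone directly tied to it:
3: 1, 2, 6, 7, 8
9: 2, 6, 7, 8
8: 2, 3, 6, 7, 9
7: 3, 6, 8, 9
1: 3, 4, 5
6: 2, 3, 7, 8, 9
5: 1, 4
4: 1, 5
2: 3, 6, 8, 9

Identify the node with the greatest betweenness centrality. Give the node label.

Unnormalized betweenness of each node: 1:12, 2:1, 3:61/4, 4:0, 5:0, 6:5/4, 7:1, 8:5/4, 9:1/4.
3 has the largest value, 61/4, making it the main broker — the node through which the most shortest paths run.

3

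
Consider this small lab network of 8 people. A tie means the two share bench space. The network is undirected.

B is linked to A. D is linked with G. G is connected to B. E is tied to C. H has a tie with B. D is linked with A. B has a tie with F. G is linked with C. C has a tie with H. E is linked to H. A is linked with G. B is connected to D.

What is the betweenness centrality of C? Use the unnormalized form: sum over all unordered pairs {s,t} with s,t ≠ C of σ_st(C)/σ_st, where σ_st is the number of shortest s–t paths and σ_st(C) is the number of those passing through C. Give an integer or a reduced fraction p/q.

Pairs whose geodesics pass through C — D–E: 1/2; A–E: 1/2; G–E: 1; G–H: 1/2.
All other pairs contribute 0.
Summing the contributions gives betweenness(C) = 5/2.

5/2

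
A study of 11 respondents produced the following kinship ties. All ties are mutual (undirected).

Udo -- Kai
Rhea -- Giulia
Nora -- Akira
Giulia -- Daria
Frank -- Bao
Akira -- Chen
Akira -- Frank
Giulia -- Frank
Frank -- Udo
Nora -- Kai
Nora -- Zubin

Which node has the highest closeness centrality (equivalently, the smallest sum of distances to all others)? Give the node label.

Farness (sum of distances to all others) for each node — Akira:19, Bao:26, Chen:28, Daria:31, Frank:17, Giulia:22, Kai:25, Nora:23, Rhea:31, Udo:22, Zubin:32.
The smallest farness is 17, for Frank, so Frank has the highest closeness.

Frank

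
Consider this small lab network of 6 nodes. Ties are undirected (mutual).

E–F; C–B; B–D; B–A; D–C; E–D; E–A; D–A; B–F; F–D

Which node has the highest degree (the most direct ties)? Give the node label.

Degrees — A:3, B:4, C:2, D:5, E:3, F:3.
The maximum is 5, attained only by D.

D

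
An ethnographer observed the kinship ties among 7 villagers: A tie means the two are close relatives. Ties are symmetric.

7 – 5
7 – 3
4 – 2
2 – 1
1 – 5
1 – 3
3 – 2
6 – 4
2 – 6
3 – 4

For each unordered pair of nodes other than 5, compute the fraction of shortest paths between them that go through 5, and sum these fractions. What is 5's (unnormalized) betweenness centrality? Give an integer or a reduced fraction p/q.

Pairs whose geodesics pass through 5 — 1–7: 1/2.
All other pairs contribute 0.
Summing the contributions gives betweenness(5) = 1/2.

1/2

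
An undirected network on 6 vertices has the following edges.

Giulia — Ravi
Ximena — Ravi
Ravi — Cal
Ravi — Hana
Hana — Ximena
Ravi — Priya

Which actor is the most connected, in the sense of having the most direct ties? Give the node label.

Ravi

Degrees — Cal:1, Giulia:1, Hana:2, Priya:1, Ravi:5, Ximena:2.
The maximum is 5, attained only by Ravi.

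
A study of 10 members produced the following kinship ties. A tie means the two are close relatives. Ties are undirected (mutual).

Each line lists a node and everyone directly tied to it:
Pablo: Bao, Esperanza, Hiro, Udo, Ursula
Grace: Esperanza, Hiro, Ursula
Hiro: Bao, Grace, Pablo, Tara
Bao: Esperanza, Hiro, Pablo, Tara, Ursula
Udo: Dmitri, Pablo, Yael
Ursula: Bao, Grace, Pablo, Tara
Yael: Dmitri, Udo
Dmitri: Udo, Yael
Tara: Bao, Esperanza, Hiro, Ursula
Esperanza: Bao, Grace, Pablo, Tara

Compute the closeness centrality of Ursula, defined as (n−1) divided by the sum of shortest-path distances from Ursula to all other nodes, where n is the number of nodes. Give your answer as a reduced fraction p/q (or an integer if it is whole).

9/16

Distances from Ursula: Bao:1, Dmitri:3, Esperanza:2, Grace:1, Hiro:2, Pablo:1, Tara:1, Udo:2, Yael:3. Sum = 16.
n = 10, so closeness = 9/16.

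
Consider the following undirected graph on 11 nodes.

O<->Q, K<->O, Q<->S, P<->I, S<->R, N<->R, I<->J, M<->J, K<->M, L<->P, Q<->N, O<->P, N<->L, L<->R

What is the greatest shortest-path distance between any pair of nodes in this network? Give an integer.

5

Eccentricity of each node (its greatest distance to any other): I:4, J:5, K:4, L:4, M:5, N:4, O:3, P:3, Q:4, R:5, S:5.
The maximum eccentricity is 5, realized for instance by the pair M–R via M – K – O – Q – N – R. So the diameter is 5.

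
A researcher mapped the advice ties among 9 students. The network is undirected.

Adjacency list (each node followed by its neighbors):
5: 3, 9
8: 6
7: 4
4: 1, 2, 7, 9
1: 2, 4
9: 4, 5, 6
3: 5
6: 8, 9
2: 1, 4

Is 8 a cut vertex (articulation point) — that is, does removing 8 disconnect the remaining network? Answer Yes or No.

Even without 8, every remaining node can still reach every other (the residual graph is connected), so 8 is not a cut vertex.

No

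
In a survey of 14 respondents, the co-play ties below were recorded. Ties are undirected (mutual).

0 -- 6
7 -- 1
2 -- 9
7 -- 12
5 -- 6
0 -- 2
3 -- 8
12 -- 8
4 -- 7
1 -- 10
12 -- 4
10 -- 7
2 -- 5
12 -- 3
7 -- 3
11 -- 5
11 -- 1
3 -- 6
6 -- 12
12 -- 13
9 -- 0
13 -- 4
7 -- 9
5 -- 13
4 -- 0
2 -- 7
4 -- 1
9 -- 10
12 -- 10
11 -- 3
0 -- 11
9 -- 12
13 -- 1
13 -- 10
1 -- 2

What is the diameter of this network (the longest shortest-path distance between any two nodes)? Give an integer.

Eccentricity of each node (its greatest distance to any other): 0:3, 1:3, 2:3, 3:2, 4:2, 5:3, 6:3, 7:2, 8:3, 9:2, 10:2, 11:2, 12:2, 13:2.
The maximum eccentricity is 3, realized for instance by the pair 6–1 via 6 – 12 – 10 – 1. So the diameter is 3.

3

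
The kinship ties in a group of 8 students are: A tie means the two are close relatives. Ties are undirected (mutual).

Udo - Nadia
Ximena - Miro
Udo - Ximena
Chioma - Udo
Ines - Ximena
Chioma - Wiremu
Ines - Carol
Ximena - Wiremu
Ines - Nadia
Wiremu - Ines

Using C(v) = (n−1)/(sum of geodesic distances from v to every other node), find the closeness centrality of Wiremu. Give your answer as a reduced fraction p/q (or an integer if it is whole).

7/11

Distances from Wiremu: Carol:2, Chioma:1, Ines:1, Miro:2, Nadia:2, Udo:2, Ximena:1. Sum = 11.
n = 8, so closeness = 7/11.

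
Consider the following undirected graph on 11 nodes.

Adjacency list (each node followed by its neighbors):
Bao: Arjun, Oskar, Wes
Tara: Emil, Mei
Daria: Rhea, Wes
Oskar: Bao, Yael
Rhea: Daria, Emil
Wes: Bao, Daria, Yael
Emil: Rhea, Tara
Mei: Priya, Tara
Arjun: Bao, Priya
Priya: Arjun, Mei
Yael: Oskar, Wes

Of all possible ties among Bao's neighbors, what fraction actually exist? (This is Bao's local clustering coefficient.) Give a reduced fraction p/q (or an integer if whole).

0

Bao's neighbors: Arjun, Oskar, and Wes (k = 3).
Possible neighbor pairs: C(3,2) = 3. Edges among them: none → e = 0.
Clustering(Bao) = 0/3 = 0.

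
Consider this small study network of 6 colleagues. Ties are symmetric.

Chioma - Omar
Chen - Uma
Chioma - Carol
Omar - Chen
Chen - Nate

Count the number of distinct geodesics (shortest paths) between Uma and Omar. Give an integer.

The shortest distance is 2, and the only length-2 path is Uma–Chen–Omar. So there is exactly 1 shortest path.

1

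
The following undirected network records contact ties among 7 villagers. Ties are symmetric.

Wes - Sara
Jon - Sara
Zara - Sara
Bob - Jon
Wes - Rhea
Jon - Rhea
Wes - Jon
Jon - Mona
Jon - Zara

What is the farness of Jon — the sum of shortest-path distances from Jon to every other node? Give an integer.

Distances from Jon: Bob:1, Mona:1, Rhea:1, Sara:1, Wes:1, Zara:1.
Sum = 1 + 1 + 1 + 1 + 1 + 1 = 6.

6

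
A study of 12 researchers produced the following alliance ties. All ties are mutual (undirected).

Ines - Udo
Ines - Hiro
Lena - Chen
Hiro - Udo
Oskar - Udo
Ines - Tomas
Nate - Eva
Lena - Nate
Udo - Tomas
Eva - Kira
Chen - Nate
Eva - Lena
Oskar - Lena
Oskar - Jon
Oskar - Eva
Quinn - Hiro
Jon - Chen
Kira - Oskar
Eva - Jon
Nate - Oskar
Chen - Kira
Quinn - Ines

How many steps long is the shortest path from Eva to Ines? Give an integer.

3

One shortest route is Eva – Oskar – Udo – Ines, which uses 3 edges, and at distance 2 from Eva we only reach {Chen, Udo}, which does not include Ines. So d(Eva,Ines) = 3.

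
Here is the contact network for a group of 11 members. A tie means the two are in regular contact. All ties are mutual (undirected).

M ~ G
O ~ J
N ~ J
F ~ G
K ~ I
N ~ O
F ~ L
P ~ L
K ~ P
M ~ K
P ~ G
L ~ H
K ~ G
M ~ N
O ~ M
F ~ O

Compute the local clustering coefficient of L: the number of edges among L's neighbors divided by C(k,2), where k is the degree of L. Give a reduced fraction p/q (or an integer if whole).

L's neighbors: F, H, and P (k = 3).
Possible neighbor pairs: C(3,2) = 3. Edges among them: none → e = 0.
Clustering(L) = 0/3 = 0.

0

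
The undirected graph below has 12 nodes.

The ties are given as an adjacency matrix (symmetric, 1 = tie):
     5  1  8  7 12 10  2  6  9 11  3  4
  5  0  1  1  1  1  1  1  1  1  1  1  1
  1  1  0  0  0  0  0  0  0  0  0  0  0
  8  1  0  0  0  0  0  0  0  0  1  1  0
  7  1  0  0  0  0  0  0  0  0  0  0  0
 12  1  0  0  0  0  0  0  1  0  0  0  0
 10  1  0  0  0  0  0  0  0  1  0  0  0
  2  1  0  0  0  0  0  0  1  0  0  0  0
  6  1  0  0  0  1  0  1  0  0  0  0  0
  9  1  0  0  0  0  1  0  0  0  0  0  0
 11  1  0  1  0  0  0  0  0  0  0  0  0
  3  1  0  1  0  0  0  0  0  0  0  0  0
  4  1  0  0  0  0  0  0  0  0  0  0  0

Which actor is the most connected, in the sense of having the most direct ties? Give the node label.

5

Degrees — 1:1, 2:2, 3:2, 4:1, 5:11, 6:3, 7:1, 8:3, 9:2, 10:2, 11:2, 12:2.
The maximum is 11, attained only by 5.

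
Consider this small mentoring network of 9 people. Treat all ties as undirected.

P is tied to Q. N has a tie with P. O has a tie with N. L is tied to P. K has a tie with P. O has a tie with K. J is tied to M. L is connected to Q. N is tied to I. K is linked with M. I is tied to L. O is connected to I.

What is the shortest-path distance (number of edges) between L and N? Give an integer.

One shortest route is L – P – N, which uses 2 edges, and L and N are not directly tied, so nothing shorter exists. So d(L,N) = 2.

2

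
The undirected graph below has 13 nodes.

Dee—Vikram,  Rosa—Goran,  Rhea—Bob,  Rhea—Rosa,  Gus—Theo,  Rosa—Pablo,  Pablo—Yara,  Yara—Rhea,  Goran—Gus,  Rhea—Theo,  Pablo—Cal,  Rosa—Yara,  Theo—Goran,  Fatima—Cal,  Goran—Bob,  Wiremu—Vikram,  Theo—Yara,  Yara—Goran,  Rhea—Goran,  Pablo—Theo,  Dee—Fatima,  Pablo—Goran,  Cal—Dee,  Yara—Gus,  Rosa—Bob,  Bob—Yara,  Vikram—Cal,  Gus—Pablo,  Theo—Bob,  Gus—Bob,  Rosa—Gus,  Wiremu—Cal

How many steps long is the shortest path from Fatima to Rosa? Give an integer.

3

One shortest route is Fatima – Cal – Pablo – Rosa, which uses 3 edges, and at distance 2 from Fatima we only reach {Pablo, Vikram, Wiremu}, which does not include Rosa. So d(Fatima,Rosa) = 3.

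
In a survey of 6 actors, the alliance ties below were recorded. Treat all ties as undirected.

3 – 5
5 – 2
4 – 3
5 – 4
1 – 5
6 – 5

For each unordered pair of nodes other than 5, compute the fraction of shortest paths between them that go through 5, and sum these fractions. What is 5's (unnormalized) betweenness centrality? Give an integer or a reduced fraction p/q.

9

Pairs whose geodesics pass through 5 — 1–3: 1; 1–4: 1; 1–2: 1; 1–6: 1; 3–2: 1; 3–6: 1; 4–2: 1; 4–6: 1; 2–6: 1.
All other pairs contribute 0.
Summing the contributions gives betweenness(5) = 9.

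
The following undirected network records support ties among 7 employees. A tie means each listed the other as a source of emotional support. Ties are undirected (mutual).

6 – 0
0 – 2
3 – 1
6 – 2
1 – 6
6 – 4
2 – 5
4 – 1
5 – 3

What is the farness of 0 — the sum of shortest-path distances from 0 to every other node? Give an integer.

11

Distances from 0: 1:2, 2:1, 3:3, 4:2, 5:2, 6:1.
Sum = 2 + 1 + 3 + 2 + 2 + 1 = 11.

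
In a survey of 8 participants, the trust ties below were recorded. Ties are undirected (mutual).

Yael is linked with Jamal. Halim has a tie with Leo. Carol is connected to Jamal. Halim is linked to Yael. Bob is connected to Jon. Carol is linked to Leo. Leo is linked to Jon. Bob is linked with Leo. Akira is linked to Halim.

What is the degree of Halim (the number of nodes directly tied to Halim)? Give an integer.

3

Halim is directly tied to Akira, Leo, and Yael. That is 3 neighbors, so the degree of Halim is 3.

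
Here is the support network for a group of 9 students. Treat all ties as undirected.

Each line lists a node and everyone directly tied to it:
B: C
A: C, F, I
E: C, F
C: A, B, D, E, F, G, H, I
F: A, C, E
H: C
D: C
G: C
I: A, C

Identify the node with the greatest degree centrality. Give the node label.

Degrees — A:3, B:1, C:8, D:1, E:2, F:3, G:1, H:1, I:2.
The maximum is 8, attained only by C.

C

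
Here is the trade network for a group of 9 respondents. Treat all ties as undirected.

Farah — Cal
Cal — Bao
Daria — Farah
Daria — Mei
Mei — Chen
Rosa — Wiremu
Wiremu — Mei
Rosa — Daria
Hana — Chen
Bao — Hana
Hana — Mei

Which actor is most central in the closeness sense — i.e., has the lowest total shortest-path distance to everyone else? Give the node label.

Farness (sum of distances to all others) for each node — Bao:18, Cal:19, Chen:17, Daria:14, Farah:17, Hana:15, Mei:13, Rosa:19, Wiremu:18.
The smallest farness is 13, for Mei, so Mei has the highest closeness.

Mei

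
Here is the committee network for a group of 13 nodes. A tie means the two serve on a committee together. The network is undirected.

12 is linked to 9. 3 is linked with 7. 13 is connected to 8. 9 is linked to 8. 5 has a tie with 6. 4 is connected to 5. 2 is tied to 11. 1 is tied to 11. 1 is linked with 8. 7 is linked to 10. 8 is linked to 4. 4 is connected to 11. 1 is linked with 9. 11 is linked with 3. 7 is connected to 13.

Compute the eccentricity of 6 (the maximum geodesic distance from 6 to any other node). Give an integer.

6

Distances from 6: 1:4, 2:4, 3:4, 4:2, 5:1, 7:5, 8:3, 9:4, 10:6, 11:3, 12:5, 13:4.
The largest is 6 (to 10), so the eccentricity of 6 is 6.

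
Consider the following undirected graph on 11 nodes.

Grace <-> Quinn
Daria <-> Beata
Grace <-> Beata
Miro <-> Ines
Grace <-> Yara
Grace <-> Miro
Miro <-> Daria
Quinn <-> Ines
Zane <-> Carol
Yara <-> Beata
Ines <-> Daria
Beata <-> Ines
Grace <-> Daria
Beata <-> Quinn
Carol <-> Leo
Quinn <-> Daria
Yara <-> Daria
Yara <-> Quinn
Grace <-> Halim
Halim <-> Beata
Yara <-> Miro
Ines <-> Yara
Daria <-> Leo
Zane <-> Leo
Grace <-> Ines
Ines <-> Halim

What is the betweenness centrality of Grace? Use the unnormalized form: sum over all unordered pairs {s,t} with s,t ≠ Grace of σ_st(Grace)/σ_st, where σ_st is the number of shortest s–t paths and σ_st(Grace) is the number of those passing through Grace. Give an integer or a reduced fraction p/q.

Pairs whose geodesics pass through Grace — Leo–Halim: 1/3; Zane–Halim: 1/3; Carol–Halim: 1/3; Miro–Beata: 1/4; Miro–Quinn: 1/4; Miro–Halim: 1/2; Quinn–Halim: 1/3; Daria–Halim: 1/3; Halim–Yara: 1/3.
All other pairs contribute 0.
Summing the contributions gives betweenness(Grace) = 3.

3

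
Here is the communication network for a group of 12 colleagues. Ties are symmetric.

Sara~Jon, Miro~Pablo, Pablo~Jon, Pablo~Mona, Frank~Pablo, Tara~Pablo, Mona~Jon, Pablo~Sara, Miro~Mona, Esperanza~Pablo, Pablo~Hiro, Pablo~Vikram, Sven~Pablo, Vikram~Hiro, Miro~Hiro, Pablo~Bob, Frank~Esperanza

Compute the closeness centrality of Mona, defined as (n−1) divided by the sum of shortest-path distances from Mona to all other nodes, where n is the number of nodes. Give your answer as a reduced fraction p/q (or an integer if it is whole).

Distances from Mona: Bob:2, Esperanza:2, Frank:2, Hiro:2, Jon:1, Miro:1, Pablo:1, Sara:2, Sven:2, Tara:2, Vikram:2. Sum = 19.
n = 12, so closeness = 11/19.

11/19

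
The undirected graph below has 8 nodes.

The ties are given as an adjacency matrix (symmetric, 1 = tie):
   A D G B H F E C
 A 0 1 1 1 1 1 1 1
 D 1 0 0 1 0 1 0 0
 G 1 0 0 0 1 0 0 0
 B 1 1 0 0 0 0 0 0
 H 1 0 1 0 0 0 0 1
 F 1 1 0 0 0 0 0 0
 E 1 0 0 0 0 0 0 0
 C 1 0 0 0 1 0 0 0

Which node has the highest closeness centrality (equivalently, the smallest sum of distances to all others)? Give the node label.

A

Farness (sum of distances to all others) for each node — A:7, B:12, C:12, D:11, E:13, F:12, G:12, H:11.
The smallest farness is 7, for A, so A has the highest closeness.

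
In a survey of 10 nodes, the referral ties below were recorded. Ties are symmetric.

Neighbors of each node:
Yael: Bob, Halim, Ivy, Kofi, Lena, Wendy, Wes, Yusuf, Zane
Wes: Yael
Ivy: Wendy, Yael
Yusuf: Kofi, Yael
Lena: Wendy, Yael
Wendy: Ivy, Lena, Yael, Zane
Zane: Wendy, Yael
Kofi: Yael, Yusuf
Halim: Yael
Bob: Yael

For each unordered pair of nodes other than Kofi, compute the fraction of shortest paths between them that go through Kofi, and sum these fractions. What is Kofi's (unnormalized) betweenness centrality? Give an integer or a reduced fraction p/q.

0

No shortest path between any pair of other nodes passes through Kofi.
Summing the contributions gives betweenness(Kofi) = 0.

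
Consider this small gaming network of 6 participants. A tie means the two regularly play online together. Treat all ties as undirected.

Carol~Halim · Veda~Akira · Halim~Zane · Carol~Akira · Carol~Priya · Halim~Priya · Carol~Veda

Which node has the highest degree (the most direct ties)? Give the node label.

Degrees — Akira:2, Carol:4, Halim:3, Priya:2, Veda:2, Zane:1.
The maximum is 4, attained only by Carol.

Carol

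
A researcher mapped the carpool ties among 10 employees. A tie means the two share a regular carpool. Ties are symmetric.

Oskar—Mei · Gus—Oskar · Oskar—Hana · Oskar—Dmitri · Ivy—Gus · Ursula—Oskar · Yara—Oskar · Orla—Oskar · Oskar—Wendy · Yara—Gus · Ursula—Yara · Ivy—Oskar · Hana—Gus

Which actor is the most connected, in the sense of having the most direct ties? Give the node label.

Oskar

Degrees — Dmitri:1, Gus:4, Hana:2, Ivy:2, Mei:1, Orla:1, Oskar:9, Ursula:2, Wendy:1, Yara:3.
The maximum is 9, attained only by Oskar.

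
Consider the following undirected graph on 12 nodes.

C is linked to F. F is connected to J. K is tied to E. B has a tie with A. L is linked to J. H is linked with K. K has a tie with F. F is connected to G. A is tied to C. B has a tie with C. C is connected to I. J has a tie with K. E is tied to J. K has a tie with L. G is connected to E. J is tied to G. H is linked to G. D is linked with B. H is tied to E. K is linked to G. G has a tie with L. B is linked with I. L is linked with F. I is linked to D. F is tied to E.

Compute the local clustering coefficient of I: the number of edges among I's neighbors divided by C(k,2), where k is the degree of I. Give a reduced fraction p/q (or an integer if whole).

I's neighbors: B, C, and D (k = 3).
Possible neighbor pairs: C(3,2) = 3. Edges among them: B–C, B–D → e = 2.
Clustering(I) = 2/3.

2/3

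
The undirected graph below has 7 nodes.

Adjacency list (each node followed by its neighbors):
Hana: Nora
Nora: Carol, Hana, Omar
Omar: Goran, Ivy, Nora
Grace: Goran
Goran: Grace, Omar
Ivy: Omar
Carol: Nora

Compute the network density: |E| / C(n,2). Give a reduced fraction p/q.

2/7

There are 6 edges and 7 nodes, so the maximum possible is C(7,2) = 21.
Density = 6/21 = 2/7.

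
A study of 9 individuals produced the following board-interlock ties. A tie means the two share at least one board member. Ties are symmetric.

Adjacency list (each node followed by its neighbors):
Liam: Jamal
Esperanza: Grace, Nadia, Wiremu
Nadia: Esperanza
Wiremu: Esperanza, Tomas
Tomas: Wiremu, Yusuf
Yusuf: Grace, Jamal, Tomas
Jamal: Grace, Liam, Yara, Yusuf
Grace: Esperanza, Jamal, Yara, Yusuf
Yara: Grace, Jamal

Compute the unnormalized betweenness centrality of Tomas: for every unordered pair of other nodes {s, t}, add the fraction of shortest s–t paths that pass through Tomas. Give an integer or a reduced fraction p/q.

2

Pairs whose geodesics pass through Tomas — Yusuf–Wiremu: 1; Wiremu–Jamal: 1/2; Wiremu–Liam: 1/2.
All other pairs contribute 0.
Summing the contributions gives betweenness(Tomas) = 2.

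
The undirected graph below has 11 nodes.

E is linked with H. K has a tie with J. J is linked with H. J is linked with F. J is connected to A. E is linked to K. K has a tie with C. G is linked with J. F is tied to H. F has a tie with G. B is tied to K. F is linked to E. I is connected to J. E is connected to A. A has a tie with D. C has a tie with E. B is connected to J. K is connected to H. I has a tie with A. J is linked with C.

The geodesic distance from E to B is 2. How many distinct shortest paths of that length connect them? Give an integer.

The shortest distance is 2, and the only length-2 path is E–K–B. So there is exactly 1 shortest path.

1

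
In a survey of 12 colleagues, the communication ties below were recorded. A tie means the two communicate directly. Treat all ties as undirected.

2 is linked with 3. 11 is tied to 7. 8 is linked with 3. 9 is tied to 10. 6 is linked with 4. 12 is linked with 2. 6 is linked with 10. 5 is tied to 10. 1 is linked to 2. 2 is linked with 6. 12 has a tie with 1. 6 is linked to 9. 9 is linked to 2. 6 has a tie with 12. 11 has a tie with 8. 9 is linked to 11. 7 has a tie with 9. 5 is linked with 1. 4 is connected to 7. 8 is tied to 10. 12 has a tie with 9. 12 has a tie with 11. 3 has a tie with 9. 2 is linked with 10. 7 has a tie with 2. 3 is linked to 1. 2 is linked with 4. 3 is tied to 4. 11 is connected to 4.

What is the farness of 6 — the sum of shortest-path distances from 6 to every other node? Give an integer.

Distances from 6: 1:2, 2:1, 3:2, 4:1, 5:2, 7:2, 8:2, 9:1, 10:1, 11:2, 12:1.
Sum = 2 + 1 + 2 + 1 + 2 + 2 + 2 + 1 + 1 + 2 + 1 = 17.

17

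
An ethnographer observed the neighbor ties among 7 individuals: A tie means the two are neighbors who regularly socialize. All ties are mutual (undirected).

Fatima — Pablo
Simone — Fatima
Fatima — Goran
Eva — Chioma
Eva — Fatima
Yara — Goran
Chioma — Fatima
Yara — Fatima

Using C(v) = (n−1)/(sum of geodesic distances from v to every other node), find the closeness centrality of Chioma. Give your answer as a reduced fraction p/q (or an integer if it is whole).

3/5

Distances from Chioma: Eva:1, Fatima:1, Goran:2, Pablo:2, Simone:2, Yara:2. Sum = 10.
n = 7, so closeness = 6/10 = 3/5.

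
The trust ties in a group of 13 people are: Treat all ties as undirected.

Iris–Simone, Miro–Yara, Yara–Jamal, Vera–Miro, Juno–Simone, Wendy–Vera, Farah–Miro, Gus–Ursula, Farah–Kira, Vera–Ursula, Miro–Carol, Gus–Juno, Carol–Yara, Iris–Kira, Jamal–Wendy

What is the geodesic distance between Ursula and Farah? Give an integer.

One shortest route is Ursula – Vera – Miro – Farah, which uses 3 edges, and at distance 2 from Ursula we only reach {Juno, Miro, Wendy}, which does not include Farah. So d(Ursula,Farah) = 3.

3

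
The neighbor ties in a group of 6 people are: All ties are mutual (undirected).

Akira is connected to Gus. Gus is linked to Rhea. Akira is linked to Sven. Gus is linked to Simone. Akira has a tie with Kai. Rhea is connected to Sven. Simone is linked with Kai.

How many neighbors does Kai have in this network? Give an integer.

2

Kai is directly tied to Akira and Simone. That is 2 neighbors, so the degree of Kai is 2.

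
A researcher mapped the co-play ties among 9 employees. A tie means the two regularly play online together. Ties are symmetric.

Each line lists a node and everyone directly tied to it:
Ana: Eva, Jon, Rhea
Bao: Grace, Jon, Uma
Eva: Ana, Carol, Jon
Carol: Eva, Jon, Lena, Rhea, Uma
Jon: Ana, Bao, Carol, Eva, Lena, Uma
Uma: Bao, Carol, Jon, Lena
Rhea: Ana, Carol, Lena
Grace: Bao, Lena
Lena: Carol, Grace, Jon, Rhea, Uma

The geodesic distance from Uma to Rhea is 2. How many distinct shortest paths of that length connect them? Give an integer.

The shortest distance is 2. The length-2 paths are: Uma–Carol–Rhea; Uma–Lena–Rhea.
That gives 2 distinct shortest paths.

2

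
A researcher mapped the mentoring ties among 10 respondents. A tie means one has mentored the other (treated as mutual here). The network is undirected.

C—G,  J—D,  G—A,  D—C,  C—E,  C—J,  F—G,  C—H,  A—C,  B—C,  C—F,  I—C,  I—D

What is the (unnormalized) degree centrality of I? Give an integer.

I is directly tied to C and D. That is 2 neighbors, so the degree of I is 2.

2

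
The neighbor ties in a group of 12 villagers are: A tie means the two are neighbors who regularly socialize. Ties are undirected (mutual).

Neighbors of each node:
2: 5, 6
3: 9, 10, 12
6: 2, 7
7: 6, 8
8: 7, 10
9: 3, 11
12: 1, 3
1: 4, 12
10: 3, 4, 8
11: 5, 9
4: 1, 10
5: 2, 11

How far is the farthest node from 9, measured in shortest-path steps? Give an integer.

Distances from 9: 1:3, 2:3, 3:1, 4:3, 5:2, 6:4, 7:4, 8:3, 10:2, 11:1, 12:2.
The largest is 4 (to 6 and 7), so the eccentricity of 9 is 4.

4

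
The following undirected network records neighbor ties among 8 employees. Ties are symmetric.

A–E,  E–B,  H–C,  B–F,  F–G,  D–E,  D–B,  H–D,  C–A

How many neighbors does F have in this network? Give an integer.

F is directly tied to B and G. That is 2 neighbors, so the degree of F is 2.

2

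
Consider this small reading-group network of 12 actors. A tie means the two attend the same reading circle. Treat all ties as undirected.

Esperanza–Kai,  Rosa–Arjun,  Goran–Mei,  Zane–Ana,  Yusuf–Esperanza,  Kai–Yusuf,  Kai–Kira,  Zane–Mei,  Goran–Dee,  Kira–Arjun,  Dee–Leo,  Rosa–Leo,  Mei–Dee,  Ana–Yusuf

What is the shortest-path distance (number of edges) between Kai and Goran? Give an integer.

5

One shortest route is Kai – Yusuf – Ana – Zane – Mei – Goran, which uses 5 edges, and at distance 4 from Kai we only reach {Leo, Mei}, which does not include Goran. So d(Kai,Goran) = 5.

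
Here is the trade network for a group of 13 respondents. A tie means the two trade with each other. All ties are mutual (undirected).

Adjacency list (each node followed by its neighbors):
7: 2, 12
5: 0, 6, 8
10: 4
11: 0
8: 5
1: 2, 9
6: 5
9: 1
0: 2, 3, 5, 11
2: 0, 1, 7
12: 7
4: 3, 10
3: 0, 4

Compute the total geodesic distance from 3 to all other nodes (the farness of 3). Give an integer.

Distances from 3: 0:1, 1:3, 2:2, 4:1, 5:2, 6:3, 7:3, 8:3, 9:4, 10:2, 11:2, 12:4.
Sum = 1 + 3 + 2 + 1 + 2 + 3 + 3 + 3 + 4 + 2 + 2 + 4 = 30.

30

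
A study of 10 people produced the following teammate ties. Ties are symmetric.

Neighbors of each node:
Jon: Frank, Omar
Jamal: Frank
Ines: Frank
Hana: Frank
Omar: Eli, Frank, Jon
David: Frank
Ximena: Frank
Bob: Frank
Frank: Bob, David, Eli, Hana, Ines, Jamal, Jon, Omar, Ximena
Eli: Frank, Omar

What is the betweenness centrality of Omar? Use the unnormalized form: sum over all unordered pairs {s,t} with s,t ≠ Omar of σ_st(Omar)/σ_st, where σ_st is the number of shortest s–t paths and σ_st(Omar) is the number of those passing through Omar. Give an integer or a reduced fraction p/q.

1/2

Pairs whose geodesics pass through Omar — Jon–Eli: 1/2.
All other pairs contribute 0.
Summing the contributions gives betweenness(Omar) = 1/2.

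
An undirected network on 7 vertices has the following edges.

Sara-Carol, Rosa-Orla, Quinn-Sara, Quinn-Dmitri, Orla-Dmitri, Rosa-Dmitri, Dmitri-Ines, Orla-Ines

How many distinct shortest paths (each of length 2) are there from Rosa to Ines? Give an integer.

2

The shortest distance is 2. The length-2 paths are: Rosa–Dmitri–Ines; Rosa–Orla–Ines.
That gives 2 distinct shortest paths.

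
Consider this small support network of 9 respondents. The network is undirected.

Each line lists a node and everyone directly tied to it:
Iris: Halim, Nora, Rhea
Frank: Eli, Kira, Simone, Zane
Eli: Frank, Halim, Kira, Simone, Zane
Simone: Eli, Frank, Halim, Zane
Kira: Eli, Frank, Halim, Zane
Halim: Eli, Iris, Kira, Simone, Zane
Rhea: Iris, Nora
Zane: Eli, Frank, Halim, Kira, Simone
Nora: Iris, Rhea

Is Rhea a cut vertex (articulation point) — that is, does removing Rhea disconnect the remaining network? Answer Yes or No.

Even without Rhea, every remaining node can still reach every other (the residual graph is connected), so Rhea is not a cut vertex.

No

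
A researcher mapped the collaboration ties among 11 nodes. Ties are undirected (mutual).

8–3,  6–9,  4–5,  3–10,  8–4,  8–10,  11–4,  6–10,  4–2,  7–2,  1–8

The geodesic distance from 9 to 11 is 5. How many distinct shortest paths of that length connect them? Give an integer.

The shortest distance is 5, and the only length-5 path is 9–6–10–8–4–11. So there is exactly 1 shortest path.

1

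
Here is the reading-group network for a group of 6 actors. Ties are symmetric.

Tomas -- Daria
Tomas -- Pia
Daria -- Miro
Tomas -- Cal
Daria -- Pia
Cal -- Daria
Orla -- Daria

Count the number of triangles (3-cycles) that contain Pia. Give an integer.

Pia's neighbors: Daria and Tomas.
Neighbor pairs that are themselves tied: Pia–Daria–Tomas. Each forms one triangle with Pia, for 1 in total.

1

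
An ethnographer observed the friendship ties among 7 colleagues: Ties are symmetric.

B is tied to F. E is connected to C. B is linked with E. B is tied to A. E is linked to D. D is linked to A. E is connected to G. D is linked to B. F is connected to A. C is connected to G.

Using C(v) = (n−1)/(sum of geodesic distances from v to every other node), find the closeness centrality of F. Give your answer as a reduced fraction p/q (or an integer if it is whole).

Distances from F: A:1, B:1, C:3, D:2, E:2, G:3. Sum = 12.
n = 7, so closeness = 6/12 = 1/2.

1/2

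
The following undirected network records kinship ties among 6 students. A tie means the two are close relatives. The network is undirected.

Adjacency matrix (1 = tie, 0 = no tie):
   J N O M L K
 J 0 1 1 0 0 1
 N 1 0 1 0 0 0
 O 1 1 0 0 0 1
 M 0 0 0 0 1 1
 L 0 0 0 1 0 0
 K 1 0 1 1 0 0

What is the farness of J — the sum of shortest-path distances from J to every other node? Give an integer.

Distances from J: K:1, L:3, M:2, N:1, O:1.
Sum = 1 + 3 + 2 + 1 + 1 = 8.

8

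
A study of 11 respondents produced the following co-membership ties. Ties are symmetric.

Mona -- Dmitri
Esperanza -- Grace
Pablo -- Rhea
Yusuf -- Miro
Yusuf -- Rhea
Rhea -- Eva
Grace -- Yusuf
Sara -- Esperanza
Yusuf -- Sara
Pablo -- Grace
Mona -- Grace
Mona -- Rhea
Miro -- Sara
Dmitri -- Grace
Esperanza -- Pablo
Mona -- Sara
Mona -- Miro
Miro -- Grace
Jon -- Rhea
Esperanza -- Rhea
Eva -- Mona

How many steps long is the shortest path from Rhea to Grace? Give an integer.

2

One shortest route is Rhea – Pablo – Grace, which uses 2 edges, and Rhea and Grace are not directly tied, so nothing shorter exists. So d(Rhea,Grace) = 2.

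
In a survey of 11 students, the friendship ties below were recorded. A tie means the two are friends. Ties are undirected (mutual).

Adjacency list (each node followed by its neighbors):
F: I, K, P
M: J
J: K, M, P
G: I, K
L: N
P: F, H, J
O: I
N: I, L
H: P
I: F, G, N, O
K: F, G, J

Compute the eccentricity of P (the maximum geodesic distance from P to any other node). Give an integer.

4

Distances from P: F:1, G:3, H:1, I:2, J:1, K:2, L:4, M:2, N:3, O:3.
The largest is 4 (to L), so the eccentricity of P is 4.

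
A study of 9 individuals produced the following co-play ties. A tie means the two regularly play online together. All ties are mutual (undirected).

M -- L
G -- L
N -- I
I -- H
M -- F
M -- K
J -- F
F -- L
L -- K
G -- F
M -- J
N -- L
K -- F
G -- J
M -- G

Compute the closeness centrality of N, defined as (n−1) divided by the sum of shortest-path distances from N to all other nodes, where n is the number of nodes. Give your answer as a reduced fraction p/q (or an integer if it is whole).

Distances from N: F:2, G:2, H:2, I:1, J:3, K:2, L:1, M:2. Sum = 15.
n = 9, so closeness = 8/15.

8/15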